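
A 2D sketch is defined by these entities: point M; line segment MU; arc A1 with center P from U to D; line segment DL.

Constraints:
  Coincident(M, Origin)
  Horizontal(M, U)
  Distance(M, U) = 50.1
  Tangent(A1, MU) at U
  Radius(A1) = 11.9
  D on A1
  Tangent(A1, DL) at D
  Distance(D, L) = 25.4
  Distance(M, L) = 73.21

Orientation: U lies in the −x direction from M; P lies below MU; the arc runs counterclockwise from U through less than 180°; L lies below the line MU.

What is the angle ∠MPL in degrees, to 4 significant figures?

131.7°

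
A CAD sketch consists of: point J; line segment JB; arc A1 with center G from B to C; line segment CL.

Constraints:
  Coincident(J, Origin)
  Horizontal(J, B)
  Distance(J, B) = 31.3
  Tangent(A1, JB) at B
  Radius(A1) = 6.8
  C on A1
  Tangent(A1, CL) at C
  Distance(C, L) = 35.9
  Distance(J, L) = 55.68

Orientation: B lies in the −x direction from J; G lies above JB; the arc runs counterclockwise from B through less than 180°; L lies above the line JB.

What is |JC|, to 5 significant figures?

26.300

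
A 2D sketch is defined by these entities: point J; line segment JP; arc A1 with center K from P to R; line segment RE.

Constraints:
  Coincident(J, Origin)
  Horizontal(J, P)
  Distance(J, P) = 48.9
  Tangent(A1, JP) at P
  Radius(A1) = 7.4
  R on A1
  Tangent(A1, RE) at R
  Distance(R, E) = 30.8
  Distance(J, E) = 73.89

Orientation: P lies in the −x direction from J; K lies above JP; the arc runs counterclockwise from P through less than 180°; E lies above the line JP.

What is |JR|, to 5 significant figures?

45.437

J is at the origin; J and P share the same y with |JP| = 48.9 and P on the −x side, so P = (-48.900, 0.0000). Since A1 is tangent to JP there, KP ⟂ JP, so K = P + (0, 7.4) = (-48.900, 7.4000). Since KR ⟂ RE (tangency), |KE| = √(7.4² + 30.8²) = 31.676 regardless of where R sits on A1. So E lies on both circle(J, 73.89) and circle(K, 31.676); the above-JP intersection is E = (-65.360, 34.464). R is the foot of the tangent from E: R = (-43.651, 12.616).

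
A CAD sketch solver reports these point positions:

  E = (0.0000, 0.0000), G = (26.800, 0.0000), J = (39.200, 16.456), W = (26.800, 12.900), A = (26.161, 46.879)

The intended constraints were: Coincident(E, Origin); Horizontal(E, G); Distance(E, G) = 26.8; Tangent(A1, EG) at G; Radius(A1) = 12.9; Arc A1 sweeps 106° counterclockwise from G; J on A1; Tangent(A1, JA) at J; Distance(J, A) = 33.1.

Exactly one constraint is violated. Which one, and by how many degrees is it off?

Tangent(A1, JA) at J — off by 7.20°.

E = (0.00, 0.00) ✓; E.y = 0.00, G.y = 0.00 ✓; |EG| = 26.80 ✓; ∠(WG, GE) = 90.00° ✓; |WG| = 12.90 ✓; bearing(W→J) − bearing(W→G) = 106.0° ✓; |WJ| = 12.90 ✓; ∠(WJ, JA) = 82.80° ✗; |JA| = 33.10 ✓.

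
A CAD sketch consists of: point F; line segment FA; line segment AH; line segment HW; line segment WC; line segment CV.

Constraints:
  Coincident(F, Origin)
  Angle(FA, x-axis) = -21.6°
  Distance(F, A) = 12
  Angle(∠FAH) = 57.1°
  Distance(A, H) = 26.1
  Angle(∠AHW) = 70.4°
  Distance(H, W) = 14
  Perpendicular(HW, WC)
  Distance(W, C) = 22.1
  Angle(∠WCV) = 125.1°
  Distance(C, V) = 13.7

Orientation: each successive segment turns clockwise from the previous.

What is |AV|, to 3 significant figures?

8.04

F is at the origin; FA runs at -21.6° with length 12.0, so A = (11.2, -4.42). ∠FAH = 57.1° gives AH at -144° from the x-axis; with |AH| = 26.1, H = (-10.1, -19.6). ∠AHW = 70.4° gives HW at 106° from the x-axis; with |HW| = 14.0, W = (-13.9, -6.11). HW ⟂ WC, so WC runs at 15.9°; with |WC| = 22.1, C = (7.33, -0.0550). ∠WCV = 125.1° gives CV at -39.0° from the x-axis; with |CV| = 13.7, V = (18.0, -8.68). Then |AV| = |V − A| = 8.04.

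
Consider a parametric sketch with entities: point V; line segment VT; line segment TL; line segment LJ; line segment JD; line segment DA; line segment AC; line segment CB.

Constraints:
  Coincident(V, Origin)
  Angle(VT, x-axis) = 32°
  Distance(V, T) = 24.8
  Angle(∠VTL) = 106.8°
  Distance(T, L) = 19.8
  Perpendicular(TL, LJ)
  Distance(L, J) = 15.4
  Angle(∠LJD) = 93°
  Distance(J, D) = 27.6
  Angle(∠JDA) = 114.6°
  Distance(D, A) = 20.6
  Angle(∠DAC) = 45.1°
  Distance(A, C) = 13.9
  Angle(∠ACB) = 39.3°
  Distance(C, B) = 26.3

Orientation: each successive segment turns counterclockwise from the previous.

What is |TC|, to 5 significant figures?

4.8673

V is at the origin; VT runs at 32.0° with length 24.8, so T = (21.032, 13.142). ∠VTL = 106.8° gives TL at 105.20° from the x-axis; with |TL| = 19.8, L = (15.840, 32.249). TL ⟂ LJ, so LJ runs at -164.80°; with |LJ| = 15.4, J = (0.97899, 28.212). ∠LJD = 93.0° gives JD at -77.800° from the x-axis; with |JD| = 27.6, D = (6.8116, 1.2349). ∠JDA = 114.6° gives DA at -12.400° from the x-axis; with |DA| = 20.6, A = (26.931, -3.1886). ∠DAC = 45.1° gives AC at 122.50° from the x-axis; with |AC| = 13.9, C = (19.463, 8.5345). Then |TC| = |C − T| = 4.8673.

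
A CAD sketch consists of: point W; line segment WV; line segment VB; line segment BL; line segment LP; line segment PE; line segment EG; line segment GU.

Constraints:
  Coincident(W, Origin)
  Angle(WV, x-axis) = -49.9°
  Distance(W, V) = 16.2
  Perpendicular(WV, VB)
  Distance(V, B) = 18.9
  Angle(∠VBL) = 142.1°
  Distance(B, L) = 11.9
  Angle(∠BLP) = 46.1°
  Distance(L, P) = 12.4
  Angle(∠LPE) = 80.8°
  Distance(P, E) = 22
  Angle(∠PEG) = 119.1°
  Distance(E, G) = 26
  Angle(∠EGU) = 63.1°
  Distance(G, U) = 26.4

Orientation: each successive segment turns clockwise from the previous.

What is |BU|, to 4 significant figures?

21.03

W is at the origin; WV runs at -49.9° with length 16.2, so V = (10.43, -12.39). The perpendicularity gives VB at right angles to WV, so VB runs at -139.9°; with |VB| = 18.9, B = (-4.022, -24.57). ∠VBL = 142.1° gives BL at -177.8° from the x-axis; with |BL| = 11.9, L = (-15.91, -25.02). ∠BLP = 46.1° gives LP at 48.30° from the x-axis; with |LP| = 12.4, P = (-7.665, -15.76). ∠LPE = 80.8° gives PE at -50.90° from the x-axis; with |PE| = 22.0, E = (6.210, -32.84). ∠PEG = 119.1° gives EG at -111.8° from the x-axis; with |EG| = 26.0, G = (-3.445, -56.98). ∠EGU = 63.1° gives GU at 131.3° from the x-axis; with |GU| = 26.4, U = (-20.87, -37.14). Then |BU| = |U − B| = 21.03.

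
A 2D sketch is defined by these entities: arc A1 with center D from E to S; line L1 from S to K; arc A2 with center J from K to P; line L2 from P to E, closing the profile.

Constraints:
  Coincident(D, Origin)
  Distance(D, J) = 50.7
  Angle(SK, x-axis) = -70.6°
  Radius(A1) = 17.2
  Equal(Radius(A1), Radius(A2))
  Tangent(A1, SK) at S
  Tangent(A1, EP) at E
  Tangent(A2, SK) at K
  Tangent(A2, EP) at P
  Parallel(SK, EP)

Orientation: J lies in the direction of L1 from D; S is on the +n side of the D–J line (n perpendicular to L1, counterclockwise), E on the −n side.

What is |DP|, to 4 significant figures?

53.54

Tangency of A1 to both parallel lines with radius 17.2 puts S and E at D ± 17.2·n: S = (16.22, 5.713), E = (-16.22, -5.713). Equal radii place K and P the same way about J: K = J + 17.2·n = (33.06, -42.11), P = J − 17.2·n = (0.6171, -53.53). Then |DP| = |P − D| = 53.54.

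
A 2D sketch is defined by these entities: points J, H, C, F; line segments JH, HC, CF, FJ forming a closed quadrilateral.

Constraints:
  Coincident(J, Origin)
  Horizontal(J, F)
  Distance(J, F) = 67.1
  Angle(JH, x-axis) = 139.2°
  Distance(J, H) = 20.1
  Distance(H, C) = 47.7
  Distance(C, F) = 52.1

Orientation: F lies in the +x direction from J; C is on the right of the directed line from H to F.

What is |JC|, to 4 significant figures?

27.66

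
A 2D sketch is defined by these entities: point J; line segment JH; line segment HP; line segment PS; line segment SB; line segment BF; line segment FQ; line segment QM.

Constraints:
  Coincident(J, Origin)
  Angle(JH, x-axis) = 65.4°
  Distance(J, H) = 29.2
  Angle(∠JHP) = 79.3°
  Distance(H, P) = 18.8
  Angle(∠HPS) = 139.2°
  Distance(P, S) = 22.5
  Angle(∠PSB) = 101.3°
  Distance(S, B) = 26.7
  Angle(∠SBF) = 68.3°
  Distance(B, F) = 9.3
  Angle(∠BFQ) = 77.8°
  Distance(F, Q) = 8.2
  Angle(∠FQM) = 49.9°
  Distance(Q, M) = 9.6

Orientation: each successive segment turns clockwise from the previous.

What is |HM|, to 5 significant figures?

42.467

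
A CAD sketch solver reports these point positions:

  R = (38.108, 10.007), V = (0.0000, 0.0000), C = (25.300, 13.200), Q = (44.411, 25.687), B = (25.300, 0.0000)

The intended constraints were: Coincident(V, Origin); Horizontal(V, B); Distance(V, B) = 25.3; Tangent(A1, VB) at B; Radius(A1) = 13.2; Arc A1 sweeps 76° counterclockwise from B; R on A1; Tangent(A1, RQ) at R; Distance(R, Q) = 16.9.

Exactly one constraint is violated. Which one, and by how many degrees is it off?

Tangent(A1, RQ) at R — off by 7.90°.

V = (0.00, 0.00) ✓; V.y = 0.00, B.y = 0.00 ✓; |VB| = 25.30 ✓; ∠(CB, BV) = 90.00° ✓; |CB| = 13.20 ✓; bearing(C→R) − bearing(C→B) = 76.00° ✓; |CR| = 13.20 ✓; ∠(CR, RQ) = 97.90° ✗; |RQ| = 16.90 ✓.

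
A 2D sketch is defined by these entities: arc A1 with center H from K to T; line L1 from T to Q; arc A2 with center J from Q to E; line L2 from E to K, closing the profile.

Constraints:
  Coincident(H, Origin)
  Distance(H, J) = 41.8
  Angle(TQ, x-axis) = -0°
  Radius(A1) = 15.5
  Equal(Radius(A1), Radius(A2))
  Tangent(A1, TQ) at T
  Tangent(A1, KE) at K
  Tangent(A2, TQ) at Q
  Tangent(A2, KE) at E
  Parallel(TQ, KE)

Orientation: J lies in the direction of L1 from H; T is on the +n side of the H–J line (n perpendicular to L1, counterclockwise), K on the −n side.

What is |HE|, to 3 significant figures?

44.6

Tangency of A1 to both parallel lines with radius 15.5 puts T and K at H ± 15.5·n: T = (0.00, 15.5), K = (-0.00, -15.5). Equal radii place Q and E the same way about J: Q = J + 15.5·n = (41.8, 15.5), E = J − 15.5·n = (41.8, -15.5). Then |HE| = |E − H| = 44.6.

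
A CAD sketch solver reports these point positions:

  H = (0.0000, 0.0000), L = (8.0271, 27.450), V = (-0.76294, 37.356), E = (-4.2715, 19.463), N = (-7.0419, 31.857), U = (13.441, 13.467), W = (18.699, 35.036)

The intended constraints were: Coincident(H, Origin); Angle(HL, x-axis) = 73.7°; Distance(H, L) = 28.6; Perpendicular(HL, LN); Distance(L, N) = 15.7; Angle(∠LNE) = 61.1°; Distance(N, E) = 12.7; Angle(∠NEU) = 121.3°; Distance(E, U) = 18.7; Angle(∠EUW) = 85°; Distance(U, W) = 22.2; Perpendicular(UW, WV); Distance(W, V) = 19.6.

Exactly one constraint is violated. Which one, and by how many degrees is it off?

Perpendicular(UW, WV) — off by 6.90°.

H = (0.00, 0.00) ✓; HL at 73.70° ✓; |HL| = 28.60 ✓; ∠(HL, LN) = 90.00° ✓; |LN| = 15.70 ✓; ∠LNE = 61.10° ✓; |NE| = 12.70 ✓; ∠NEU = 121.3° ✓; |EU| = 18.70 ✓; ∠EUW = 85.00° ✓; |UW| = 22.20 ✓; ∠(UW, WV) = 96.90° ✗; |WV| = 19.60 ✓.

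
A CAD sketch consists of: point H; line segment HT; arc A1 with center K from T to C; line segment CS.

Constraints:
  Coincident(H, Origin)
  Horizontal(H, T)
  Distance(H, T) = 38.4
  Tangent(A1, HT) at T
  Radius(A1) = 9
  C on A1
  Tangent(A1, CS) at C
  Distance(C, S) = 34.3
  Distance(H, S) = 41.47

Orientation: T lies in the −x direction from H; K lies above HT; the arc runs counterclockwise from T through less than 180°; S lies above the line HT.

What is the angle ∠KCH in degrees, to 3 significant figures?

169°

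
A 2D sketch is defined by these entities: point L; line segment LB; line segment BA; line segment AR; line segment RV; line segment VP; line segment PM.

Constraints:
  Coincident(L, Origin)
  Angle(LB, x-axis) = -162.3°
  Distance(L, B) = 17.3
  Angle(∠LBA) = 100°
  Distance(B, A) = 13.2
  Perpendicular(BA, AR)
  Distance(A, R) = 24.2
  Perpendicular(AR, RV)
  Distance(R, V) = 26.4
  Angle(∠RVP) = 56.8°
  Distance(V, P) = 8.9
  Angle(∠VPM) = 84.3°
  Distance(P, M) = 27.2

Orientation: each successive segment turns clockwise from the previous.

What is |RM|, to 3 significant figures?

9.64

∠RVP = 56.8° gives VP at 174° from the x-axis; with |VP| = 8.9, P = (2.22, -4.84). ∠VPM = 84.3° gives PM at 78.8° from the x-axis; with |PM| = 27.2, M = (7.51, 21.8). Then |RM| = |M − R| = 9.64.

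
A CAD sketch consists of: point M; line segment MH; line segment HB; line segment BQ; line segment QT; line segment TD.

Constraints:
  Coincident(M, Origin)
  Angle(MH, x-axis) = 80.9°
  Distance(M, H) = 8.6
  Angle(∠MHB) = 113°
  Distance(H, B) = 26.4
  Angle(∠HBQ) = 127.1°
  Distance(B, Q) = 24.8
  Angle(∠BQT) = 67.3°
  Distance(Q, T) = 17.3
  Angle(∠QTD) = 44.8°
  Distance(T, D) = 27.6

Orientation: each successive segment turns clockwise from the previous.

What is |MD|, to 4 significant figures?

42.77

M is at the origin; MH runs at 80.9° with length 8.6, so H = (1.360, 8.492). ∠MHB = 113.0° gives HB at 13.90° from the x-axis; with |HB| = 26.4, B = (26.99, 14.83). ∠HBQ = 127.1° gives BQ at -39.00° from the x-axis; with |BQ| = 24.8, Q = (46.26, -0.7734). ∠BQT = 67.3° gives QT at -151.7° from the x-axis; with |QT| = 17.3, T = (31.03, -8.975). ∠QTD = 44.8° gives TD at 73.10° from the x-axis; with |TD| = 27.6, D = (39.05, 17.43). Then |MD| = |D − M| = 42.77.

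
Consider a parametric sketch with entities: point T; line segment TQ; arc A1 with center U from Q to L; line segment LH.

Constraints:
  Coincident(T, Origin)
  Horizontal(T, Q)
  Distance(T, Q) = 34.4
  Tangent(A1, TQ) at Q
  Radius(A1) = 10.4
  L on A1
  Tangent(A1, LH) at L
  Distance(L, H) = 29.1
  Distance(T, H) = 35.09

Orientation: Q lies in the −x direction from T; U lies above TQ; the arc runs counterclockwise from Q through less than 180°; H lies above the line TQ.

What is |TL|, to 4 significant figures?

25.66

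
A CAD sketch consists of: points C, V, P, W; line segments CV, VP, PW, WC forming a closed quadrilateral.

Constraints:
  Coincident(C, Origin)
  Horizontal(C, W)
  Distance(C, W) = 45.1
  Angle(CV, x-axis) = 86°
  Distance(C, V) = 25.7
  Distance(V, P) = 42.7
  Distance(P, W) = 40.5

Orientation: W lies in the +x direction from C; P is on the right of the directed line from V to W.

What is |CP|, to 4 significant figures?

18.48

C is at the origin; CW is horizontal with |CW| = 45.1 and W in +x, so W = (45.1, 0). CV runs at 86.0° with |CV| = 25.7, so V = (1.793, 25.64). P is determined by |VP| = 42.7 and |PW| = 40.5 together: it lies at the intersection of circle(V, 42.7) and circle(W, 40.5). With |VW| = 50.33, the foot of the radical line on VW is 26.98 from V and the perpendicular offset is √(42.7² − 26.98²) = 33.09. Taking the right-of-VW solution: P = (8.152, -16.59).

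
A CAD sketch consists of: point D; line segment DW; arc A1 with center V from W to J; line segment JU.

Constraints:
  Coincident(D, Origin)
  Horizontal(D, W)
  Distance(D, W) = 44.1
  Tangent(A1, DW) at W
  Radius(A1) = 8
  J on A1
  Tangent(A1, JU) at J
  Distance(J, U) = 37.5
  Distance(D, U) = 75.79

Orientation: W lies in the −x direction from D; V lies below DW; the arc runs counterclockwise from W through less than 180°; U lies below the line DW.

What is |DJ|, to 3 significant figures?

52.0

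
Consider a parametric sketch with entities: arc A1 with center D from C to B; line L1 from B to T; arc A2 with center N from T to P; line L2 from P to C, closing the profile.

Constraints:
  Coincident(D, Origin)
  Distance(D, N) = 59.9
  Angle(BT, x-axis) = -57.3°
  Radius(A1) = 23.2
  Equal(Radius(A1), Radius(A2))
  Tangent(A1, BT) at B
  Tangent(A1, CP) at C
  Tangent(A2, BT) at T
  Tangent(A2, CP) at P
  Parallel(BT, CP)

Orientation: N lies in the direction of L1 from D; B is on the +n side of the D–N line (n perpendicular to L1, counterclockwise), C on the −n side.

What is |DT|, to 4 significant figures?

64.24

Tangency of A1 to both parallel lines with radius 23.2 puts B and C at D ± 23.2·n: B = (19.52, 12.53), C = (-19.52, -12.53). Equal radii place T and P the same way about N: T = N + 23.2·n = (51.88, -37.87), P = N − 23.2·n = (12.84, -62.94). Then |DT| = |T − D| = 64.24.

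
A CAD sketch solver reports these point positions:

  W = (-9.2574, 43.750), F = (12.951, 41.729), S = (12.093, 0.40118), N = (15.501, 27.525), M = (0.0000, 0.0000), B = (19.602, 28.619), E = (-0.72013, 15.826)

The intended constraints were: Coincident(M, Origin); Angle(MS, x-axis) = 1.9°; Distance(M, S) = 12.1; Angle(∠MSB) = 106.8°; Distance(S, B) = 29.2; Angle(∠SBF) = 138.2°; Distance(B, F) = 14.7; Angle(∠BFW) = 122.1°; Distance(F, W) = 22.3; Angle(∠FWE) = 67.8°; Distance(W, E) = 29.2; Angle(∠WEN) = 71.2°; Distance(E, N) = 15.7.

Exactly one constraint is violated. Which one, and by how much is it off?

Distance(E, N) = 15.7 — off by 4.30.

M = (0.00, 0.00) ✓; MS at 1.900° ✓; |MS| = 12.10 ✓; ∠MSB = 106.8° ✓; |SB| = 29.20 ✓; ∠SBF = 138.2° ✓; |BF| = 14.70 ✓; ∠BFW = 122.1° ✓; |FW| = 22.30 ✓; ∠FWE = 67.80° ✓; |WE| = 29.20 ✓; ∠WEN = 71.20° ✓; |EN| = 20.00 ✗.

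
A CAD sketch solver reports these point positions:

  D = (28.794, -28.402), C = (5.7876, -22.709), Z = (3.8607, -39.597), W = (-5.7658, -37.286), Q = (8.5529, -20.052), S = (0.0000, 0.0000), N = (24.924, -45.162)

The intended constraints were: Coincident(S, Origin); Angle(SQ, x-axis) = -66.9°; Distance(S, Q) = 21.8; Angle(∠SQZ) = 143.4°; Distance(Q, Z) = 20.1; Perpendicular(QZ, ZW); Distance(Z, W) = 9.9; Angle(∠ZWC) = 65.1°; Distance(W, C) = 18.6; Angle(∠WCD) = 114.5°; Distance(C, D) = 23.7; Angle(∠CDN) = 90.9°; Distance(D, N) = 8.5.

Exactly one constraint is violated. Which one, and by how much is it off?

Distance(D, N) = 8.5 — off by 8.70.

S = (0.00, 0.00) ✓; SQ at -66.90° ✓; |SQ| = 21.80 ✓; ∠SQZ = 143.4° ✓; |QZ| = 20.10 ✓; ∠(QZ, ZW) = 90.00° ✓; |ZW| = 9.900 ✓; ∠ZWC = 65.10° ✓; |WC| = 18.60 ✓; ∠WCD = 114.5° ✓; |CD| = 23.70 ✓; ∠CDN = 90.90° ✓; |DN| = 17.20 ✗.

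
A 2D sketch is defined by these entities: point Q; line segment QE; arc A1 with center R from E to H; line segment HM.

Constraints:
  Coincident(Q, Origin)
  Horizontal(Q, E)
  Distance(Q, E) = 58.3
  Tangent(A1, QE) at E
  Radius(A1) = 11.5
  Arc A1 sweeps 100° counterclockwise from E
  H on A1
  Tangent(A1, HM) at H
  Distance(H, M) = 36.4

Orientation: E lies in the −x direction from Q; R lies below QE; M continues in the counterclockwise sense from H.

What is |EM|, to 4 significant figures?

49.60

Q is at the origin; QE is horizontal with |QE| = 58.3 and E on the −x side, so E = (-58.30, 0.000). The tangent condition forces RE to be normal to QE, so R = E + (0, -11.5) = (-58.30, -11.50). On A1, E sits at bearing 90° from R; a 100° counterclockwise sweep puts H at bearing 190°, so H = R + 11.5·(cos 190°, sin 190°) = (-69.63, -13.50). Tangency of A1 to HM means the radius RH is perpendicular to HM, so HM runs along (−sin 190°, cos 190°); with |HM| = 36.4, M = (-63.30, -49.34). Then |EM| = |M − E| = 49.60.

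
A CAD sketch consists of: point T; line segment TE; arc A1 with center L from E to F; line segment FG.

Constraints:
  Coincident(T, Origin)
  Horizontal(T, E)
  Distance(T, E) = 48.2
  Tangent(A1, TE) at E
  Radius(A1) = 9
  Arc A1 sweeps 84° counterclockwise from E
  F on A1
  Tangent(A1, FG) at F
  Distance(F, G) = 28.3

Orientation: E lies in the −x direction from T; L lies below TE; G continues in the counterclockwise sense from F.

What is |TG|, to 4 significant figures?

70.17

T is at the origin; T and E share the same y with |TE| = 48.2 and E on the −x side, so E = (-48.20, 0.000). Tangency of A1 to TE means the radius LE is perpendicular to TE, so L = E + (0, -9) = (-48.20, -9.000). On A1, E sits at bearing 90° from L; an 84° counterclockwise sweep puts F at bearing 174°, so F = L + 9.0·(cos 174°, sin 174°) = (-57.15, -8.059). The tangent condition forces LF to be normal to FG, so FG runs along (−sin 174°, cos 174°); with |FG| = 28.3, G = (-60.11, -36.20). Then |TG| = |G − T| = 70.17.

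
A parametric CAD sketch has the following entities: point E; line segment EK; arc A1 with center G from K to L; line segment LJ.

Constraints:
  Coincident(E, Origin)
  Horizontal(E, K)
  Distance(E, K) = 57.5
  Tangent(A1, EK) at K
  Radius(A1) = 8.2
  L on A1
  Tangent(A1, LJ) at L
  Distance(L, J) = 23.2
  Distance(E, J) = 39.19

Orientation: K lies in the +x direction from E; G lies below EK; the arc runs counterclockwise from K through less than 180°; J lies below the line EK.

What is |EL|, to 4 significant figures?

51.99

E is at the origin; EK is horizontal with |EK| = 57.5 and K on the +x side, so K = (57.50, 0.000). Since A1 is tangent to EK there, GK ⟂ EK, so G = K + (0, -8.2) = (57.50, -8.200). Since GL ⟂ LJ (tangency), |GJ| = √(8.2² + 23.2²) = 24.61 regardless of where L sits on A1. So J lies on both circle(E, 39.19) and circle(G, 24.61); the below-EK intersection is J = (34.88, -17.88). L is the foot of the tangent from J: L = (51.95, -2.166).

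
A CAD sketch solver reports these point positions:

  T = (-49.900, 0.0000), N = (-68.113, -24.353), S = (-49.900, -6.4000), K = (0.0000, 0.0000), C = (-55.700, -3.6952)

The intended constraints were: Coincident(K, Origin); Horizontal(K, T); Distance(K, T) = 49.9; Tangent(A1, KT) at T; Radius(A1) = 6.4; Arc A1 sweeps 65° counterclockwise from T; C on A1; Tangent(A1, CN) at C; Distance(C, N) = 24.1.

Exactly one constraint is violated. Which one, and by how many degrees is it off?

Tangent(A1, CN) at C — off by 6.00°.

K = (0.00, 0.00) ✓; K.y = 0.00, T.y = 0.00 ✓; |KT| = 49.90 ✓; ∠(ST, TK) = 90.00° ✓; |ST| = 6.400 ✓; bearing(S→C) − bearing(S→T) = 65.00° ✓; |SC| = 6.400 ✓; ∠(SC, CN) = 96.00° ✗; |CN| = 24.10 ✓.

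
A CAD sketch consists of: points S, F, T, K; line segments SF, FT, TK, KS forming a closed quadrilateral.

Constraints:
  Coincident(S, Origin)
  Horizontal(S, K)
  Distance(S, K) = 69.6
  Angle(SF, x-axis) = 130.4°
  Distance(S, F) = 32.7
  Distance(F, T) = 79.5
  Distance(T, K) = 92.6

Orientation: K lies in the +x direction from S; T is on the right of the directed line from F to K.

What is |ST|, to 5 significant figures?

53.535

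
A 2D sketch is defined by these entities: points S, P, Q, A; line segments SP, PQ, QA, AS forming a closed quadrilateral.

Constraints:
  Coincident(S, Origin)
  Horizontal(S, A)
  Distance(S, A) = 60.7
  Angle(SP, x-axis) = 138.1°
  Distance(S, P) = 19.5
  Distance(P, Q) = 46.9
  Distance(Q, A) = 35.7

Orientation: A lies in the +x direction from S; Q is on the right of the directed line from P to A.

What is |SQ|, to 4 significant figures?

28.20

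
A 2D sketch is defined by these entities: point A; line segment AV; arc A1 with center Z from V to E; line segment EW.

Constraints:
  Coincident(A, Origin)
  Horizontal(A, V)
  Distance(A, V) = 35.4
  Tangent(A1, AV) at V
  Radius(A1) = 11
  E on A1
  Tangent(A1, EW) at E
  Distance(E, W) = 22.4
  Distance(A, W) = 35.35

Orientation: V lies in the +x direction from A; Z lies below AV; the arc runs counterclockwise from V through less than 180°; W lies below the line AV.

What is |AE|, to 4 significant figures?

26.08

A is at the origin; A and V share the same y with |AV| = 35.4 and V on the +x side, so V = (35.40, 0.000). The tangent condition forces ZV to be normal to AV, so Z = V + (0, -11) = (35.40, -11.00). Since ZE ⟂ EW (tangency), |ZW| = √(11.0² + 22.4²) = 24.96 regardless of where E sits on A1. So W lies on both circle(A, 35.35) and circle(Z, 24.96); the below-AV intersection is W = (19.00, -29.81). E is the foot of the tangent from W: E = (24.77, -8.166).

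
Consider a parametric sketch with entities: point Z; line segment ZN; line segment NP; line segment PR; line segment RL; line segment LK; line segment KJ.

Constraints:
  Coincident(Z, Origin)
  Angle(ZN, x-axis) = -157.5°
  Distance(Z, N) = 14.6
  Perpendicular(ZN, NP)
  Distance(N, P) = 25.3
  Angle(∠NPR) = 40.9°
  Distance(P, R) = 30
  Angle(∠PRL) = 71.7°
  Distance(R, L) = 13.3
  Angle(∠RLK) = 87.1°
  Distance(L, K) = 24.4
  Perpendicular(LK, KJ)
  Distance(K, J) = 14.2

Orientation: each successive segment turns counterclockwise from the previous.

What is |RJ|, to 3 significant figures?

23.7

Z is at the origin; ZN runs at -157.5° with length 14.6, so N = (-13.5, -5.59). ZN ⟂ NP, so NP runs at -67.5°; with |NP| = 25.3, P = (-3.81, -29.0). ∠NPR = 40.9° gives PR at 71.6° from the x-axis; with |PR| = 30.0, R = (5.66, -0.495). ∠PRL = 71.7° gives RL at 180° from the x-axis; with |RL| = 13.3, L = (-7.64, -0.472). ∠RLK = 87.1° gives LK at -87.2° from the x-axis; with |LK| = 24.4, K = (-6.45, -24.8). LK is perpendicular to KJ, so KJ runs at 2.80°; with |KJ| = 14.2, J = (7.74, -24.1). Then |RJ| = |J − R| = 23.7.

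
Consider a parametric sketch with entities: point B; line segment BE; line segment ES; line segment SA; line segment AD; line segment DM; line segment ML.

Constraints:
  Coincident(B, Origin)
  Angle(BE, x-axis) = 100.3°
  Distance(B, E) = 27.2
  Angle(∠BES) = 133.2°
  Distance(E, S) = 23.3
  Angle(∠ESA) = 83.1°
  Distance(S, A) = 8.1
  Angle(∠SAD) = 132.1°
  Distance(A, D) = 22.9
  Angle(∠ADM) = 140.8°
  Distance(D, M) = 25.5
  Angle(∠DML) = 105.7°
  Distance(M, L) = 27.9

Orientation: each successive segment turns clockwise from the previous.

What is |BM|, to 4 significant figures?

3.225

B is at the origin; BE runs at 100.3° with length 27.2, so E = (-4.863, 26.76). ∠BES = 133.2° gives ES at 53.50° from the x-axis; with |ES| = 23.3, S = (8.996, 45.49). ∠ESA = 83.1° gives SA at -43.40° from the x-axis; with |SA| = 8.1, A = (14.88, 39.93). ∠SAD = 132.1° gives AD at -91.30° from the x-axis; with |AD| = 22.9, D = (14.36, 17.03). ∠ADM = 140.8° gives DM at -130.5° from the x-axis; with |DM| = 25.5, M = (-2.199, -2.358). Then |BM| = |M − B| = 3.225.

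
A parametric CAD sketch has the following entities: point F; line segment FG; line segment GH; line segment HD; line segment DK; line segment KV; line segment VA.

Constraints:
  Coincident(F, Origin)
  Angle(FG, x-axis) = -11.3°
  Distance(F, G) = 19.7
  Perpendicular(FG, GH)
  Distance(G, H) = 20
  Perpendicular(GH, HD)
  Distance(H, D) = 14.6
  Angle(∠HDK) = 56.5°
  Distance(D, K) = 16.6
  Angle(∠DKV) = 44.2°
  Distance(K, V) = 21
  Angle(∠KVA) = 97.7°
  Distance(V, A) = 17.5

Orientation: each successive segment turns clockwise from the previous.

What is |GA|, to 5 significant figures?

37.061

∠DKV = 44.2° gives KV at -90.600° from the x-axis; with |KV| = 21.0, V = (12.559, -29.832). ∠KVA = 97.7° gives VA at -172.90° from the x-axis; with |VA| = 17.5, A = (-4.8066, -31.995). Then |GA| = |A − G| = 37.061.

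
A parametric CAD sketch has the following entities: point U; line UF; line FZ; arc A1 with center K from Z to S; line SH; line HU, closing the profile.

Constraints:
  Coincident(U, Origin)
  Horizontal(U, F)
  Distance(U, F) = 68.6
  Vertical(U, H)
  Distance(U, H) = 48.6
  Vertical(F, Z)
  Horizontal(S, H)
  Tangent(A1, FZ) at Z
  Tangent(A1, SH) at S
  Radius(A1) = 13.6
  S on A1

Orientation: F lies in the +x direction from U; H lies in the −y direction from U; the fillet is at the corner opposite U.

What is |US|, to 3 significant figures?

73.4

U is at the origin; U and F share the same y with |UF| = 68.6 and F on the +x side, so F = (68.6, 0.00). U and H share the same x with |UH| = 48.6 and H on the −y side, so H = (0.00, -48.6). The virtual corner opposite U is at (68.6, -48.6). Since A1 is tangent to FZ there, KZ ⟂ FZ and since A1 is tangent to SH there, KS ⟂ SH, with radius 13.6, so the center K sits 13.6 in from both sides at K = (55.0, -35.0). That places the tangent points at Z = (68.6, -35.0) on FZ and S = (55.0, -48.6) on SH. Then |US| = |S − U| = 73.4.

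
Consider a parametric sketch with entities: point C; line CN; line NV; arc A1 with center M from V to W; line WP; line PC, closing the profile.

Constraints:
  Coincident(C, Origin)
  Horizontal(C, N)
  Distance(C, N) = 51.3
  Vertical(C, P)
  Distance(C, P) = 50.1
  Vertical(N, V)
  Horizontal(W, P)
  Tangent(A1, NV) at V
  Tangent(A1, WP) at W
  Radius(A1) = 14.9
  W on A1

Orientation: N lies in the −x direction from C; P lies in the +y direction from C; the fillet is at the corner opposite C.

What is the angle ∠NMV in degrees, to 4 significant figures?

67.06°

The virtual corner opposite C is at (-51.30, 50.10). Tangency of A1 to NV means the radius MV is perpendicular to NV and the tangent condition forces MW to be normal to WP, with radius 14.9, so the center M sits 14.9 in from both sides at M = (-36.40, 35.20). That places the tangent points at V = (-51.30, 35.20) on NV and W = (-36.40, 50.10) on WP. Then cos ∠NMV = MN·MV / (|MN||MV|), giving 67.06°.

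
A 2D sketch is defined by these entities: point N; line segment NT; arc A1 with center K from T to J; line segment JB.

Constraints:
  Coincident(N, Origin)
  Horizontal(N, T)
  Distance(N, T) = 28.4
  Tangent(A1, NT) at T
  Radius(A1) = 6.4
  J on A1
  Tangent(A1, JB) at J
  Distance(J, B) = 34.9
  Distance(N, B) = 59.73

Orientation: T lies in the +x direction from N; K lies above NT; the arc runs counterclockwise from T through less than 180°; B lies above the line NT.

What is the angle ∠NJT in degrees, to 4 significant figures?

27.38°

Checks: |KJ| = 6.400 ✓; ∠(KJ, JB) = 90.00° ✓; |JB| = 34.90 ✓; |NB| = 59.73 ✓.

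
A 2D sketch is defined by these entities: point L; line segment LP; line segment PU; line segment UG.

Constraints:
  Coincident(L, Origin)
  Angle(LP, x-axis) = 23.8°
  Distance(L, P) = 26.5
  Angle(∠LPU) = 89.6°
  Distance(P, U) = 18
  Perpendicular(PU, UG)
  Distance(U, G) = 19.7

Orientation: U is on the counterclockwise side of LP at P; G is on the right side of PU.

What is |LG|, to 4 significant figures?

49.52

L is at the origin; LP runs at 23.8° with length 26.5, so P = 26.5·(cos 23.8°, sin 23.8°) = (24.25, 10.69). ∠LPU = 89.6°, so PU runs at 23.8° + (180° − 89.6°) = 114.2° from the x-axis; with |PU| = 18.0, U = P + 18.0·(cos 114.2°, sin 114.2°) = (16.87, 27.11). PU is perpendicular to UG; with |UG| = 19.7 on the right of PU, G = U + 19.7·(0.9121, 0.4099) = (34.84, 35.19). Then |LG| = |G − L| = 49.52.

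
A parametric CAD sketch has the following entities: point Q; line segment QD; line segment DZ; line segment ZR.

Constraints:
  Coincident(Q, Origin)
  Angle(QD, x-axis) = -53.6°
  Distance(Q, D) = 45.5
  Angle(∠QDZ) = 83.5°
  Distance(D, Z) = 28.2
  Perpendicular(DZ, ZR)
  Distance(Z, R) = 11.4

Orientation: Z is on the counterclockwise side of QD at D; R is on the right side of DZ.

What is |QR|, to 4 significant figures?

61.12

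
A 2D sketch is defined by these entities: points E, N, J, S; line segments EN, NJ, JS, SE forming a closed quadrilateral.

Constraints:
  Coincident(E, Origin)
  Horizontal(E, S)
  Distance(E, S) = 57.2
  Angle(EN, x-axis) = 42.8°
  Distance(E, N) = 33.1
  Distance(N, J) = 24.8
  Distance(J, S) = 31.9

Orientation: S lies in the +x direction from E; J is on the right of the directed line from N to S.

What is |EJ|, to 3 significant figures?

25.5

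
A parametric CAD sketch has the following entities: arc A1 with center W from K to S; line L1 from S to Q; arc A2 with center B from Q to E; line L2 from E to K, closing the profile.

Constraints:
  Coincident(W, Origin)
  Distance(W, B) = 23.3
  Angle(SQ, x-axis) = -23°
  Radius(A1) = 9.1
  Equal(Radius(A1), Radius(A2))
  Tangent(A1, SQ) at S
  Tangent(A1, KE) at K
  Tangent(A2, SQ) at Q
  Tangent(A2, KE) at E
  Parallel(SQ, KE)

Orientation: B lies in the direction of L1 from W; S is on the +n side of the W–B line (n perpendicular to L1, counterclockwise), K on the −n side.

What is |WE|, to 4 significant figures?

25.01

The slot axis is L1's direction at -23.0°, so u = (cos -23.0°, sin -23.0°) = (0.9205, -0.3907) and n = (−sin -23.0°, cos -23.0°) = (0.3907, 0.9205). W is at the origin and B lies 23.3 along u from W, so B = 23.3·u = (21.45, -9.104). Tangency of A1 to both parallel lines with radius 9.1 puts S and K at W ± 9.1·n: S = (3.556, 8.377), K = (-3.556, -8.377). Equal radii place Q and E the same way about B: Q = B + 9.1·n = (25.00, -0.7274), E = B − 9.1·n = (17.89, -17.48). Then |WE| = |E − W| = 25.01.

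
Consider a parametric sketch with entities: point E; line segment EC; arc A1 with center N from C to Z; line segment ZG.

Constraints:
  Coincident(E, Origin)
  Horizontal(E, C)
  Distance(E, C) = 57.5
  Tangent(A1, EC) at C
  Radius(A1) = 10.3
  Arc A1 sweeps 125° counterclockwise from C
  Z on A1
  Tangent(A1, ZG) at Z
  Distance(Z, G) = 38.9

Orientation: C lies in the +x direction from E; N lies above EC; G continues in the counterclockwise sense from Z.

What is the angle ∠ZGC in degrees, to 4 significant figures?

18.90°

On A1, C sits at bearing -90° from N; a 125° counterclockwise sweep puts Z at bearing 35°, so Z = N + 10.3·(cos 35°, sin 35°) = (65.94, 16.21). The tangent condition forces NZ to be normal to ZG, so ZG runs along (−sin 35°, cos 35°); with |ZG| = 38.9, G = (43.63, 48.07). Then cos ∠ZGC = GZ·GC / (|GZ||GC|), giving 18.90°.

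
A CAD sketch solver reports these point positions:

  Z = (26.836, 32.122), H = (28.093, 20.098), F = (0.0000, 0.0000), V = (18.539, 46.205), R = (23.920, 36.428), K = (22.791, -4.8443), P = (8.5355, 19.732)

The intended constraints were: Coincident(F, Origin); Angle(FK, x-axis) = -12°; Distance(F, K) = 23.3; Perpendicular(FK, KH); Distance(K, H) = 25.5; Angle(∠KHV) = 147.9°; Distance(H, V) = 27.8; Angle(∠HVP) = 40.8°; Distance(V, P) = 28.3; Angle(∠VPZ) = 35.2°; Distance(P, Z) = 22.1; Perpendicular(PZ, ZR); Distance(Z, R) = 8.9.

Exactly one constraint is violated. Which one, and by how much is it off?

Distance(Z, R) = 8.9 — off by 3.70.

F = (0.00, 0.00) ✓; FK at -12.00° ✓; |FK| = 23.30 ✓; ∠(FK, KH) = 90.00° ✓; |KH| = 25.50 ✓; ∠KHV = 147.9° ✓; |HV| = 27.80 ✓; ∠HVP = 40.80° ✓; |VP| = 28.30 ✓; ∠VPZ = 35.20° ✓; |PZ| = 22.10 ✓; ∠(PZ, ZR) = 90.01° ✓; |ZR| = 5.200 ✗.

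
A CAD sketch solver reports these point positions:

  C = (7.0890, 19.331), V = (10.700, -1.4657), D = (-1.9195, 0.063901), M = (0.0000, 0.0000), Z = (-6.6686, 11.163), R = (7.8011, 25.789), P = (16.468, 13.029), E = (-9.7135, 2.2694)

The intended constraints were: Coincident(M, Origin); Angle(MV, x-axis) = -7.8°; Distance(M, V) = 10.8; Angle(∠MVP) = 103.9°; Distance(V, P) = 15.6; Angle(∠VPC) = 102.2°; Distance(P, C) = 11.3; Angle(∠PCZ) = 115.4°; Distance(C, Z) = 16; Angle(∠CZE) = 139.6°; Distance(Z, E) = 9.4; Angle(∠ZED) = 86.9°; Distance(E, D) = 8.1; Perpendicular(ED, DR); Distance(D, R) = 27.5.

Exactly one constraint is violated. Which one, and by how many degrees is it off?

Perpendicular(ED, DR) — off by 4.90°.

M = (0.00, 0.00) ✓; MV at -7.800° ✓; |MV| = 10.80 ✓; ∠MVP = 103.9° ✓; |VP| = 15.60 ✓; ∠VPC = 102.2° ✓; |PC| = 11.30 ✓; ∠PCZ = 115.4° ✓; |CZ| = 16.00 ✓; ∠CZE = 139.6° ✓; |ZE| = 9.400 ✓; ∠ZED = 86.90° ✓; |ED| = 8.100 ✓; ∠(ED, DR) = 85.10° ✗; |DR| = 27.50 ✓.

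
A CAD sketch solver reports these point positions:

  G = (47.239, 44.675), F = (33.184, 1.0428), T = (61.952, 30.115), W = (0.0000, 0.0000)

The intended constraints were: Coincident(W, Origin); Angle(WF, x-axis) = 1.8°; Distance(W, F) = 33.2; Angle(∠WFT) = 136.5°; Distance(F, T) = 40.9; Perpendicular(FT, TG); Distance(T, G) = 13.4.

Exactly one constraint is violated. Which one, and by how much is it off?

Distance(T, G) = 13.4 — off by 7.30.

W = (0.00, 0.00) ✓; WF at 1.800° ✓; |WF| = 33.20 ✓; ∠WFT = 136.5° ✓; |FT| = 40.90 ✓; ∠(FT, TG) = 90.00° ✓; |TG| = 20.70 ✗.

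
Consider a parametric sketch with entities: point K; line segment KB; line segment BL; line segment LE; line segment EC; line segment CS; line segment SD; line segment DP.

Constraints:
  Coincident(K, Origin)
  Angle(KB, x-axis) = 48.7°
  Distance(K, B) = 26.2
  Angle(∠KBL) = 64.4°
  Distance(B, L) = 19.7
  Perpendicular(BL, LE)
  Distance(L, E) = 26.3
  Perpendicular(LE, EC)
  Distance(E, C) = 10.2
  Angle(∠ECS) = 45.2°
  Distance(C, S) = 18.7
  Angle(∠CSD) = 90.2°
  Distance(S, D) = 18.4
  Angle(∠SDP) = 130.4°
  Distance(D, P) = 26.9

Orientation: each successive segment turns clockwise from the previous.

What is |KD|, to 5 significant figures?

24.567

K is at the origin; KB runs at 48.7° with length 26.2, so B = (17.292, 19.683). ∠KBL = 64.4° gives BL at -66.900° from the x-axis; with |BL| = 19.7, L = (25.021, 1.5626). BL is perpendicular to LE, so LE runs at -156.90°; with |LE| = 26.3, E = (0.82978, -8.7558). The perpendicularity gives EC at right angles to LE, so EC runs at 113.10°; with |EC| = 10.2, C = (-3.1721, 0.62635). ∠ECS = 45.2° gives CS at -21.700° from the x-axis; with |CS| = 18.7, S = (14.203, -6.2879). ∠CSD = 90.2° gives SD at -111.50° from the x-axis; with |SD| = 18.4, D = (7.4591, -23.408). Then |KD| = |D − K| = 24.567.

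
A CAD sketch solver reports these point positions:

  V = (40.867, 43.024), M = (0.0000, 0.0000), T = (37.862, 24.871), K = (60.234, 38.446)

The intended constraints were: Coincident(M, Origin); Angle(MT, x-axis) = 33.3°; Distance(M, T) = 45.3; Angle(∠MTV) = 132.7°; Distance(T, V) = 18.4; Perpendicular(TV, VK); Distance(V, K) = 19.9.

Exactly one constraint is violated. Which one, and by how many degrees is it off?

Perpendicular(TV, VK) — off by 3.90°.

M = (0.00, 0.00) ✓; MT at 33.30° ✓; |MT| = 45.30 ✓; ∠MTV = 132.7° ✓; |TV| = 18.40 ✓; ∠(TV, VK) = 93.90° ✗; |VK| = 19.90 ✓.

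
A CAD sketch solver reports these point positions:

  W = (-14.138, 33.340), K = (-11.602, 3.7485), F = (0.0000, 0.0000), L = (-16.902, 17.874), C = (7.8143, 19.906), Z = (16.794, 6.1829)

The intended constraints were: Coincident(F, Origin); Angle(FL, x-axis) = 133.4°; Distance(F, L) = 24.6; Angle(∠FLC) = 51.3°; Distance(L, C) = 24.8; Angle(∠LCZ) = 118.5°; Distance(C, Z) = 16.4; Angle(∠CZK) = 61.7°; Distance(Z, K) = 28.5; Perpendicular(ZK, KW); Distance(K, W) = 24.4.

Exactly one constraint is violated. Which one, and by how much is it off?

Distance(K, W) = 24.4 — off by 5.30.

F = (0.00, 0.00) ✓; FL at 133.4° ✓; |FL| = 24.60 ✓; ∠FLC = 51.30° ✓; |LC| = 24.80 ✓; ∠LCZ = 118.5° ✓; |CZ| = 16.40 ✓; ∠CZK = 61.70° ✓; |ZK| = 28.50 ✓; ∠(ZK, KW) = 90.00° ✓; |KW| = 29.70 ✗.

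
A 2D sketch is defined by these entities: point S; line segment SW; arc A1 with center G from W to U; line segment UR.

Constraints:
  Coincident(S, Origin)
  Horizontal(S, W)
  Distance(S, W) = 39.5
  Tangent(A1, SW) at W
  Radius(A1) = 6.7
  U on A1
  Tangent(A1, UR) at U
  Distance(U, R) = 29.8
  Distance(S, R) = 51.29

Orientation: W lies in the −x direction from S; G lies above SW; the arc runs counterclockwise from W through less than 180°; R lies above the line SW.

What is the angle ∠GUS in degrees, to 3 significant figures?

162°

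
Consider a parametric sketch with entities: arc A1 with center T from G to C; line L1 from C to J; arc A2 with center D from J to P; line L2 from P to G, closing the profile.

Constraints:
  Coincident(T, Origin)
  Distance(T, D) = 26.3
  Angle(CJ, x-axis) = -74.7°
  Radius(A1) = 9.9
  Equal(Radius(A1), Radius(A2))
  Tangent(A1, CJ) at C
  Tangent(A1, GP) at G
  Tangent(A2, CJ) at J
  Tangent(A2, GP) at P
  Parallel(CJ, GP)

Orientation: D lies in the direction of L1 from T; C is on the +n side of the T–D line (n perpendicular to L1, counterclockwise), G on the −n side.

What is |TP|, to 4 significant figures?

28.10

Tangency of A1 to both parallel lines with radius 9.9 puts C and G at T ± 9.9·n: C = (9.549, 2.612), G = (-9.549, -2.612). Equal radii place J and P the same way about D: J = D + 9.9·n = (16.49, -22.76), P = D − 9.9·n = (-2.609, -27.98). Then |TP| = |P − T| = 28.10.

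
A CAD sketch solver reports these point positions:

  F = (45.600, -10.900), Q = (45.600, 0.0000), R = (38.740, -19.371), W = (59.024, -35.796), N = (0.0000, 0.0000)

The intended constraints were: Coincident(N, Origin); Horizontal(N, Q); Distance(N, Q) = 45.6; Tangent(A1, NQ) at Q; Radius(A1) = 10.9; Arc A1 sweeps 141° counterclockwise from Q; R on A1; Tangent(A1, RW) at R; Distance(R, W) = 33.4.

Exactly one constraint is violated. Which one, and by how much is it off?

Distance(R, W) = 33.4 — off by 7.30.

N = (0.00, 0.00) ✓; N.y = 0.00, Q.y = 0.00 ✓; |NQ| = 45.60 ✓; ∠(FQ, QN) = 90.00° ✓; |FQ| = 10.90 ✓; bearing(F→R) − bearing(F→Q) = 141.0° ✓; |FR| = 10.90 ✓; ∠(FR, RW) = 90.00° ✓; |RW| = 26.10 ✗.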